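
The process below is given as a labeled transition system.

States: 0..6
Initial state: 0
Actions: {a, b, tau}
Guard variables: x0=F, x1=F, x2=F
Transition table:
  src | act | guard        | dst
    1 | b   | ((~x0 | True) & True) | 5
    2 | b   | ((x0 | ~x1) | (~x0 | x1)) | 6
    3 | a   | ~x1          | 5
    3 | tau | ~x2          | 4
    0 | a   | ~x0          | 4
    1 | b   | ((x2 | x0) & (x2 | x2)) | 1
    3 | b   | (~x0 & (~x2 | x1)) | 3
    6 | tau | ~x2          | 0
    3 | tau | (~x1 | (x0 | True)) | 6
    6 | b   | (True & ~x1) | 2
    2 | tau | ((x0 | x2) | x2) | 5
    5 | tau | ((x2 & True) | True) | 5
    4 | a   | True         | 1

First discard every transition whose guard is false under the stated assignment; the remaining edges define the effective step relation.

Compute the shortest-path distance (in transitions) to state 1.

BFS to 1:
  Layer 0: {0}
  Layer 1: {4}
  Layer 2: {1}
1 enters at depth 2; path a·a

Answer: 2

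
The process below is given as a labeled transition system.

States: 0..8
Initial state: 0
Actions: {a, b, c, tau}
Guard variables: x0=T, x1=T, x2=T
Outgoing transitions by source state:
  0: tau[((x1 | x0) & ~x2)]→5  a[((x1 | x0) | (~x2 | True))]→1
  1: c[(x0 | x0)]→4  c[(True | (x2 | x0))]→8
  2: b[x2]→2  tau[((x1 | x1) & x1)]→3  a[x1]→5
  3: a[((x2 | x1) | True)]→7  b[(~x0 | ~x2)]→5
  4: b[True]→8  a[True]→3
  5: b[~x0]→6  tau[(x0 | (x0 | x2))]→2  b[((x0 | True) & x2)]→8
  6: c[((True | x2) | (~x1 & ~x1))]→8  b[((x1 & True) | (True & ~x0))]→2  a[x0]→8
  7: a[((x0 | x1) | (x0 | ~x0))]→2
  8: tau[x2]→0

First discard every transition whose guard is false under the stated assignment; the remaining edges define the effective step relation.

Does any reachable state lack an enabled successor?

Answer: DEADLOCK-FREE

Working:
R = {0,1,2,3,4,5,7,8}
  0: a→1  [1 out]
  1: c→4  c→8  [2 out]
  2: a→5  b→2  tau→3  [3 out]
  3: a→7  [1 out]
  4: a→3  b→8  [2 out]
  5: b→8  tau→2  [2 out]
  7: a→2  [1 out]
  8: tau→0  [1 out]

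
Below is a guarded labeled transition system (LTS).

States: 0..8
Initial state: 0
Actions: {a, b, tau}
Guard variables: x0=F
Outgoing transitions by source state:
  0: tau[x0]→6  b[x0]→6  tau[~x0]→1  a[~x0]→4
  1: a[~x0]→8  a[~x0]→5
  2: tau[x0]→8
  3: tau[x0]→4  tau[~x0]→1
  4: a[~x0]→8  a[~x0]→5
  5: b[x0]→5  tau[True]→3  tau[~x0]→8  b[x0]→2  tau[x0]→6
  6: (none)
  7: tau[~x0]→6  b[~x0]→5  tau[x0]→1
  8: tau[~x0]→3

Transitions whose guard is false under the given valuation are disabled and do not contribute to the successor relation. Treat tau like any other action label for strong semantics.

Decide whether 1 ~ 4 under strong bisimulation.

Answer: BISIMILAR

Analysis:
Bisimulation quotient by refinement:
  P[0] = {{0,1,2,3,4,5,6,7,8}}
  P[1] = {{0},{1,4},{2,6},{3,5,8},{7}}
  P[2] = {{0},{1,4},{2,6},{3},{5,8},{7}}
  P[3] = {{0},{1,4},{2,6},{3},{5},{7},{8}}
7 equivalence class(es) (converged in 4)
[1]={1,4}  [4]={1,4}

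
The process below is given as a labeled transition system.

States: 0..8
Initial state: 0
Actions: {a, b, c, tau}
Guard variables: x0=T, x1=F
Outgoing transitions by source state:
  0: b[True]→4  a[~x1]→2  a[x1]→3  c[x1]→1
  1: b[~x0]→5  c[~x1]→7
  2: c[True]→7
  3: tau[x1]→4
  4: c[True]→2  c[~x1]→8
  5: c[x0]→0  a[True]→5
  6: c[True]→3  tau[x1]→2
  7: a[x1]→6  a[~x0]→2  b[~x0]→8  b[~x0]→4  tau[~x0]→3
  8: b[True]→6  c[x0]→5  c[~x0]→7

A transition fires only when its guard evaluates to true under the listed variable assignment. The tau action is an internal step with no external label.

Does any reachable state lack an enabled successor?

Reachable = {0,2,3,4,5,6,7,8}
  0: a→2  b→4  [2 out]
  2: c→7  [1 out]
  3: ∅  [no exit]
  4: c→2  c→8  [2 out]
  5: a→5  c→0  [2 out]
  6: c→3  [1 out]
  7: ∅  [no exit]
  8: b→6  c→5  [2 out]
Path to 3: b·c·b·c

Answer: DEADLOCK at state 3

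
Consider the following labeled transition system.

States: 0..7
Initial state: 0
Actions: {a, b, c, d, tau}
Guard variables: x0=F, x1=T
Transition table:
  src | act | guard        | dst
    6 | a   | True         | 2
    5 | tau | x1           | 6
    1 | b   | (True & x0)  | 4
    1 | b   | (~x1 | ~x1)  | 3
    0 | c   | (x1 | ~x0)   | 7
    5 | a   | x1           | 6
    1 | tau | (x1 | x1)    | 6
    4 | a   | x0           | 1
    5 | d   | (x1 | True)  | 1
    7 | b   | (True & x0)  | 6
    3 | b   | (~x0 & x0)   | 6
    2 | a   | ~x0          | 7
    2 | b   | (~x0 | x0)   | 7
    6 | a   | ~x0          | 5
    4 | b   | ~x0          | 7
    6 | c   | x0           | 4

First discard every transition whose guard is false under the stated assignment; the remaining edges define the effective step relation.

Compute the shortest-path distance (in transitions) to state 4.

Breadth-first toward 4:
  depth 0: {0}
  depth 1: {7}
4 never appears.

Answer: UNREACHABLE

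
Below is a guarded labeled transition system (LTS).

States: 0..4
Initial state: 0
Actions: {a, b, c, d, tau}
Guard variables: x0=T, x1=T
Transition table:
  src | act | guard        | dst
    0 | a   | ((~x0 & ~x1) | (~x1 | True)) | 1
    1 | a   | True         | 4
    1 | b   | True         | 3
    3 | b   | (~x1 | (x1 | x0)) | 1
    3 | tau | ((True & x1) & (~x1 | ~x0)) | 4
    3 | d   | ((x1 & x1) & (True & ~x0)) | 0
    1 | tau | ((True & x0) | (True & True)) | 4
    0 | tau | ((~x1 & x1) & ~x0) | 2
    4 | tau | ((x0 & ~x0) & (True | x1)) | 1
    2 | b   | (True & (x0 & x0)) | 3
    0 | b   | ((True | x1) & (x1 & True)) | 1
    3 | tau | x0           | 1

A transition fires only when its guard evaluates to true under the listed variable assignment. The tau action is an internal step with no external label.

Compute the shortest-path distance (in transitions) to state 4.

Answer: 2

Trace:
Layered search for 4:
  Layer 0: {0}
  Layer 1: {1}
  Layer 2: {3,4}
4 enters at depth 2; path a·a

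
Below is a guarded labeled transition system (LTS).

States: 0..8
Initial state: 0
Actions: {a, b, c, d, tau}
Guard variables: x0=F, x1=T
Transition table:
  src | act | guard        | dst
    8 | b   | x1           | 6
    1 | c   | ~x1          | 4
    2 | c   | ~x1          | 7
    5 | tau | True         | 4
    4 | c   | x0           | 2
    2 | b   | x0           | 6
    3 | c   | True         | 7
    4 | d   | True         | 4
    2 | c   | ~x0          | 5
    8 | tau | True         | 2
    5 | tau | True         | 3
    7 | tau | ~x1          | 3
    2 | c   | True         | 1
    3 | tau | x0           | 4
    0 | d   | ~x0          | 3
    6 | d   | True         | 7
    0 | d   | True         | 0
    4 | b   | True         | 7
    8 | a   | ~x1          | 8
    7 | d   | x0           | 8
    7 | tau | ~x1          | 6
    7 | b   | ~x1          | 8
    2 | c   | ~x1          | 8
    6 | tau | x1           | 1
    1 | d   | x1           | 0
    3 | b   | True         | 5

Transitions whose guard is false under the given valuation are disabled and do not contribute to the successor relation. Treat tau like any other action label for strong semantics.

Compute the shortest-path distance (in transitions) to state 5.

Layered search for 5:
  L0 = {0}
  L1 = {3}
  L2 = {5,7}
depth(5)=2, e.g. d·b

Answer: 2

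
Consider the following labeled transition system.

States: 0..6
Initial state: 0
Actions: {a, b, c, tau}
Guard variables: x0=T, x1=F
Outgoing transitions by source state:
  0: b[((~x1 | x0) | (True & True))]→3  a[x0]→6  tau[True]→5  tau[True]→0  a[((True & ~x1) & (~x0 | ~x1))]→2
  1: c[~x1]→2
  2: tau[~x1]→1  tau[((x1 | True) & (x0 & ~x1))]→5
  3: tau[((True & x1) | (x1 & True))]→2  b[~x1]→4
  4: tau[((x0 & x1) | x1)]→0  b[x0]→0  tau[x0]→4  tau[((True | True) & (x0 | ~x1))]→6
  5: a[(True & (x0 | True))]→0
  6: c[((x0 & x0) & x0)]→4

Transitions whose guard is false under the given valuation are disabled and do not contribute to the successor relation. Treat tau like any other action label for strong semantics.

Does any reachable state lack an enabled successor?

Reach set: {0,1,2,3,4,5,6}
  0: a→2  a→6  b→3  tau→0  tau→5  [deg 5]
  1: c→2  [deg 1]
  2: tau→1  tau→5  [deg 2]
  3: b→4  [deg 1]
  4: b→0  tau→4  tau→6  [deg 3]
  5: a→0  [deg 1]
  6: c→4  [deg 1]

Answer: DEADLOCK-FREE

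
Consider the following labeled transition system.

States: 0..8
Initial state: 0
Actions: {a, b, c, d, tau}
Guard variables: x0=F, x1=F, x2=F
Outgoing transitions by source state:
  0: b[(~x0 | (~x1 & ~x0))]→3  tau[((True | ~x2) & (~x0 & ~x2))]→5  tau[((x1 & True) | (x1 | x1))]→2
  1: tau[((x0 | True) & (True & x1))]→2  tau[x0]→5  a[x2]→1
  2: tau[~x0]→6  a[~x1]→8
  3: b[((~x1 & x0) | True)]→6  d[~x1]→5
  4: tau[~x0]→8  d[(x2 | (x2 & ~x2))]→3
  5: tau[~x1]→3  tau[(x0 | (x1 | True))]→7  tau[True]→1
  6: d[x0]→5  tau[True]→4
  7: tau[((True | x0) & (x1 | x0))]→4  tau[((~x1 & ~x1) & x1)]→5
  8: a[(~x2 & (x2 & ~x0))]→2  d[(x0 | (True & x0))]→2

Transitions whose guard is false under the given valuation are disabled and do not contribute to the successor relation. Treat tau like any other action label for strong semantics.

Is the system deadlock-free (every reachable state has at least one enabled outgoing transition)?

Reachable = {0,1,3,4,5,6,7,8}
  0: b→3  tau→5  [deg 2]
  1: ∅  [no exit]
  3: b→6  d→5  [deg 2]
  4: tau→8  [deg 1]
  5: tau→1  tau→3  tau→7  [deg 3]
  6: tau→4  [deg 1]
  7: ∅  [no exit]
  8: ∅  [no exit]
Path to 1: tau·tau

Answer: DEADLOCK at state 1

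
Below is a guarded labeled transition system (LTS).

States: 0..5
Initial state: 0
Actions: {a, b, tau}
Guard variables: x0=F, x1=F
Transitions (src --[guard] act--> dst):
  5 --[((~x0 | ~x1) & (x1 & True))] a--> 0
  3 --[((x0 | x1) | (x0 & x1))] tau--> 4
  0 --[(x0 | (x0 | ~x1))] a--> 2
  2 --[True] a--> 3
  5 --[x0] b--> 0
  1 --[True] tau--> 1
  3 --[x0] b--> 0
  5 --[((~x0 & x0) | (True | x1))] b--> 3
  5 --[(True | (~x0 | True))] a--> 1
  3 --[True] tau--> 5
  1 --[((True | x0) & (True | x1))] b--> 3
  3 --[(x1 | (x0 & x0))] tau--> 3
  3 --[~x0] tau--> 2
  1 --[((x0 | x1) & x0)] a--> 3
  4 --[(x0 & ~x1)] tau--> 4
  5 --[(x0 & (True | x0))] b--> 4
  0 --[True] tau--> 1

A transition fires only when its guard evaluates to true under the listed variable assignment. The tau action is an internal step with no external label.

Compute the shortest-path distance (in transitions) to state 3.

Answer: 2

Analysis:
Layered search for 3:
  Layer 0: {0}
  Layer 1: {1,2}
  Layer 2: {3}
3 enters at depth 2; path a·a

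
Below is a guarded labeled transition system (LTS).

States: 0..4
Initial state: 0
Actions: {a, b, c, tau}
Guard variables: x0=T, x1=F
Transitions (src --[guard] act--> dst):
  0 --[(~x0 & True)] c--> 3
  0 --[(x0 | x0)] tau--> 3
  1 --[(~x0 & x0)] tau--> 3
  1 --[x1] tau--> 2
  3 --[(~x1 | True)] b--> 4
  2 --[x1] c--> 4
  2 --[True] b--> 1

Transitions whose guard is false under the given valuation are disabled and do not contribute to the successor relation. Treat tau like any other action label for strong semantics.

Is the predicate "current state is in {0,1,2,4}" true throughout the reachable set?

Answer: INVARIANT VIOLATED at state 3

Working:
Inv-set: {0,1,2,4}
Reach set: {0,3,4}
  0: ✓
  3: VIOLATES
  4: ✓
counterexample path to 3: tau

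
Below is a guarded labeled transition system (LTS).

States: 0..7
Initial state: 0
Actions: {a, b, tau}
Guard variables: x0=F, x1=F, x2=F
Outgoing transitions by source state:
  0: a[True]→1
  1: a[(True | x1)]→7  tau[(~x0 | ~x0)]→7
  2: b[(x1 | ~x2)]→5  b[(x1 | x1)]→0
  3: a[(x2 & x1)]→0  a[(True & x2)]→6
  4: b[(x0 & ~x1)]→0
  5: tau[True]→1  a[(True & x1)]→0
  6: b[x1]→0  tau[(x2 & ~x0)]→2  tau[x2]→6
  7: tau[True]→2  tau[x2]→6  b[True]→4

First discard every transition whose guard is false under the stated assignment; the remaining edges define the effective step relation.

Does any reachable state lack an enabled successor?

Reach set: {0,1,2,4,5,7}
  0: a→1  [deg 1]
  1: a→7  tau→7  [deg 2]
  2: b→5  [deg 1]
  4: ∅  [deadlock]
  5: tau→1  [deg 1]
  7: b→4  tau→2  [deg 2]
Path to 4: a·a·b

Answer: DEADLOCK at state 4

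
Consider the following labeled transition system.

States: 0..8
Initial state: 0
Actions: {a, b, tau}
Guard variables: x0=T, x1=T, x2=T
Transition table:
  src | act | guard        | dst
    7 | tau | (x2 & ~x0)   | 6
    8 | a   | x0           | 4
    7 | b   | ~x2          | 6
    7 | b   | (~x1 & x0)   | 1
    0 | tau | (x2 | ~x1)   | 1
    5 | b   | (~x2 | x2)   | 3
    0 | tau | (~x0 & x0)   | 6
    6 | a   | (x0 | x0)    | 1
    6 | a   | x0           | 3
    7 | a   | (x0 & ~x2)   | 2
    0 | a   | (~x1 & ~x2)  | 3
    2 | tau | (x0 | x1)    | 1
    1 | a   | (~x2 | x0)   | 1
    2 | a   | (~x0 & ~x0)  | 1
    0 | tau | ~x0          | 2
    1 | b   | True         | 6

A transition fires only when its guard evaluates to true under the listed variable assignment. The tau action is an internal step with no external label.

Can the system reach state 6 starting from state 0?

After dropping false guards: 8 live edges.
L0 = {0}
L1 = {1}  now seen {0,1}
L2 = {6}  now seen {0,1,6}
L3 = {3}  now seen {0,1,3,6}
Reach set: {0,1,3,6}
trace reaching 6: tau·b

Answer: REACHABLE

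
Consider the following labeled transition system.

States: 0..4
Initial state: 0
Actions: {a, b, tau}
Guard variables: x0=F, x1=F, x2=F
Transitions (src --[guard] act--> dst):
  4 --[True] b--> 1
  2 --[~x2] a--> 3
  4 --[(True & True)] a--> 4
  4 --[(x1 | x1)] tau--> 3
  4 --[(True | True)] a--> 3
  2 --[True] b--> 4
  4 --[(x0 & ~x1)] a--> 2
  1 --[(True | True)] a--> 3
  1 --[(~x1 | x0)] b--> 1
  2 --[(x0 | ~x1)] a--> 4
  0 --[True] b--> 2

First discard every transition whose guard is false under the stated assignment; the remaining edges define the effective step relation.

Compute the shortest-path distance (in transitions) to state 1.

Breadth-first toward 1:
  depth 0: {0}
  depth 1: {2}
  depth 2: {3,4}
  depth 3: {1}
1 enters at depth 3; path b·a·b

Answer: 3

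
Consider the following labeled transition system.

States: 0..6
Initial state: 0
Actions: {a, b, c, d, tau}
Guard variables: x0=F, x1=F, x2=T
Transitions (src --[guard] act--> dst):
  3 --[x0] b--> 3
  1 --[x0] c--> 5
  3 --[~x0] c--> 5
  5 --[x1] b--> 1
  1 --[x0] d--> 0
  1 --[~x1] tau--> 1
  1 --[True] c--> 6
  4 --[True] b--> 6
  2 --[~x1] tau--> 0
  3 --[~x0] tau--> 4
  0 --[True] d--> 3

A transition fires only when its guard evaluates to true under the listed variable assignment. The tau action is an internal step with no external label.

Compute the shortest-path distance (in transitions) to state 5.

BFS to 5:
  Layer 0: {0}
  Layer 1: {3}
  Layer 2: {4,5}
depth(5)=2, e.g. d·c

Answer: 2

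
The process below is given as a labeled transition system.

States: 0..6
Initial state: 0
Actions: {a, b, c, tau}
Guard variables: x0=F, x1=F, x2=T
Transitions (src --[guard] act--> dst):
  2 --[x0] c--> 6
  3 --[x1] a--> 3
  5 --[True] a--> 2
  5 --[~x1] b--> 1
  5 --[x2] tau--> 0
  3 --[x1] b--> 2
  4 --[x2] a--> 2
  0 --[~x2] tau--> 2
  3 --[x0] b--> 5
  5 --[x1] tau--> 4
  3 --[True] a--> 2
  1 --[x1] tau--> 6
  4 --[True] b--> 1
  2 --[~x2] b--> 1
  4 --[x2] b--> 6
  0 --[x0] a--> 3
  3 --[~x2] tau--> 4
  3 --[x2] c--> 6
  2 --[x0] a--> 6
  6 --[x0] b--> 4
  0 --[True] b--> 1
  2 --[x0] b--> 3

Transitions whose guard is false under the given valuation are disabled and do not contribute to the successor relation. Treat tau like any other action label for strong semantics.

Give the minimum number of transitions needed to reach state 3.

Answer: UNREACHABLE

Working:
Layered search for 3:
  Layer 0: {0}
  Layer 1: {1}
3 never appears.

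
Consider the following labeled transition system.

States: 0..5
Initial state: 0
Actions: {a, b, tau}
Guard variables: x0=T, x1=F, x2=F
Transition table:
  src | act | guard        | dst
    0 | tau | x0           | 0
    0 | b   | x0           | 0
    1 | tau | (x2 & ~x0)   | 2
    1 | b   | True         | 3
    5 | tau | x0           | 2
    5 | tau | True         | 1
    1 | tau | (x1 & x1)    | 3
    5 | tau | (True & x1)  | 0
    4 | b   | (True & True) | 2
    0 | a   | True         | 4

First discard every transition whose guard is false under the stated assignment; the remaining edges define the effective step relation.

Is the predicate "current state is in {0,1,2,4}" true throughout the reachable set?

Inv-set: {0,1,2,4}
R = {0,2,4}
  0: safe
  2: safe
  4: safe

Answer: INVARIANT HOLDS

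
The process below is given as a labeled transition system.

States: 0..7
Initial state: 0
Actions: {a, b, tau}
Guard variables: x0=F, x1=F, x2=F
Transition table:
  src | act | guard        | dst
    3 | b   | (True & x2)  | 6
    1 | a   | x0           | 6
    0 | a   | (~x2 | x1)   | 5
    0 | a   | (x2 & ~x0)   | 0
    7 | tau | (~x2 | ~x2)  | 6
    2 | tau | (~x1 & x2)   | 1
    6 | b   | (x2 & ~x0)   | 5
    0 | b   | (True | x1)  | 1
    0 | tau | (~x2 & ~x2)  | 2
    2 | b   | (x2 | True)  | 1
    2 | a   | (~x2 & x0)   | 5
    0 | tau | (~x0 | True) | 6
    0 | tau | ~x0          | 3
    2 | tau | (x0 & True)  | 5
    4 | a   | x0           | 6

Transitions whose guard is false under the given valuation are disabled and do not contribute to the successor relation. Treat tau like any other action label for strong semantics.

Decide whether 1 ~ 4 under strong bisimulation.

Answer: BISIMILAR

Working:
Bisimulation quotient by refinement:
  π0 = {{0,1,2,3,4,5,6,7}}
  π1 = {{0},{1,3,4,5,6},{2},{7}}
Fixed point at round 2; 4 class(es).
[1]={1,3,4,5,6}  [4]={1,3,4,5,6}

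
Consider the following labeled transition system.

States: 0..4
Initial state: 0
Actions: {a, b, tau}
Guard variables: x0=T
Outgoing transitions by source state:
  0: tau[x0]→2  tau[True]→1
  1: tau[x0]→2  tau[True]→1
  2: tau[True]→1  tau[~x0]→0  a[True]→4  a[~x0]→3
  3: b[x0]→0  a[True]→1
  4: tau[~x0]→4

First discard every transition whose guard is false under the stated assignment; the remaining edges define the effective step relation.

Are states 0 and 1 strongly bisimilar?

Refine partition for ~:
  π0 = {{0,1,2,3,4}}
  π1 = {{0,1},{2},{3},{4}}
Fixed point at round 2; 4 class(es).
class of 0: {0,1}; class of 1: {0,1}

Answer: BISIMILAR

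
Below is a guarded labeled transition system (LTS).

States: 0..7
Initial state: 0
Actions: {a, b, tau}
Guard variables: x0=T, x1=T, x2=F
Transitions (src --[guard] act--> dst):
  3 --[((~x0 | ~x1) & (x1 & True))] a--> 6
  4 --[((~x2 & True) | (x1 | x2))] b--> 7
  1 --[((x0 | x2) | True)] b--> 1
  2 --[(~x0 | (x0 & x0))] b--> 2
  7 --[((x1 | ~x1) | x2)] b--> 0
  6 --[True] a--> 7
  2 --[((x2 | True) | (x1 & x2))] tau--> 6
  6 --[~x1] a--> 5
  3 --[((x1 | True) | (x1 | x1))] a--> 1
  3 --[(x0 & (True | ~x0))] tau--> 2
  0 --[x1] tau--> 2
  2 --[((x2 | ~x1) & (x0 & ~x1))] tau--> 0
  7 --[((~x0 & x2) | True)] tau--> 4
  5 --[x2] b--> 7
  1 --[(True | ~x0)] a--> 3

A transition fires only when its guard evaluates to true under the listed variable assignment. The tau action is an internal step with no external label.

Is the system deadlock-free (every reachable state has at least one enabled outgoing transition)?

R = {0,2,4,6,7}
  0: tau→2  [1 out]
  2: b→2  tau→6  [2 out]
  4: b→7  [1 out]
  6: a→7  [1 out]
  7: b→0  tau→4  [2 out]

Answer: DEADLOCK-FREE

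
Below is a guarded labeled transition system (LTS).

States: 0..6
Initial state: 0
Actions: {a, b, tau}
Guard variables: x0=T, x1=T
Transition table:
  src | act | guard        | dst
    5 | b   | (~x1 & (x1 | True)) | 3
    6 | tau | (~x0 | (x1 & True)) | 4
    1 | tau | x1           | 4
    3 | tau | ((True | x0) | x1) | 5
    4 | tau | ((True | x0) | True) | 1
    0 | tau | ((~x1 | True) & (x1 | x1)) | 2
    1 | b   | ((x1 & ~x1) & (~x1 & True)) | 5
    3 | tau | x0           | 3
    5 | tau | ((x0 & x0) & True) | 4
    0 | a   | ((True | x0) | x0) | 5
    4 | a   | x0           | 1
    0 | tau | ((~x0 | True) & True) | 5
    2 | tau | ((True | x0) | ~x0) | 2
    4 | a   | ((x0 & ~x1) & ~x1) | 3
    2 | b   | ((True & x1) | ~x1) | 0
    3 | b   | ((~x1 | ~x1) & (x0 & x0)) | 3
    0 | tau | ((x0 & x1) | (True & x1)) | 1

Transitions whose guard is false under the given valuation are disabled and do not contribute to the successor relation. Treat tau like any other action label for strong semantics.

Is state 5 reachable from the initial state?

Answer: REACHABLE

Trace:
After dropping false guards: 13 live edges.
L0 = {0}
L1 = {1,2,5}  total {0,1,2,5}
L2 = {4}  total {0,1,2,4,5}
Reachable = {0,1,2,4,5}
witness 5: tau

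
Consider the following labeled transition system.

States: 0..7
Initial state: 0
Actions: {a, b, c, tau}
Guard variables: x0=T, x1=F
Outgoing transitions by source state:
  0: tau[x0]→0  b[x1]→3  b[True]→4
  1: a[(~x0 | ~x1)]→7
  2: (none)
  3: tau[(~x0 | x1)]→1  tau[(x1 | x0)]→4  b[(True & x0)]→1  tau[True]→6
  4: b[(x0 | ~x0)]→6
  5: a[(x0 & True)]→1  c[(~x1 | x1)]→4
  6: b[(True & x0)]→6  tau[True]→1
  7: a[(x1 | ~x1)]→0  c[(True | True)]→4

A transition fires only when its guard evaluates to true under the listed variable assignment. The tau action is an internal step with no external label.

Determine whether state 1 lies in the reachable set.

Answer: REACHABLE

Analysis:
After dropping false guards: 13 live edges.
Layer 0: {0}
Layer 1: {4}  now seen {0,4}
Layer 2: {6}  now seen {0,4,6}
Layer 3: {1}  now seen {0,1,4,6}
Layer 4: {7}  now seen {0,1,4,6,7}
R = {0,1,4,6,7}
trace reaching 1: b·b·tau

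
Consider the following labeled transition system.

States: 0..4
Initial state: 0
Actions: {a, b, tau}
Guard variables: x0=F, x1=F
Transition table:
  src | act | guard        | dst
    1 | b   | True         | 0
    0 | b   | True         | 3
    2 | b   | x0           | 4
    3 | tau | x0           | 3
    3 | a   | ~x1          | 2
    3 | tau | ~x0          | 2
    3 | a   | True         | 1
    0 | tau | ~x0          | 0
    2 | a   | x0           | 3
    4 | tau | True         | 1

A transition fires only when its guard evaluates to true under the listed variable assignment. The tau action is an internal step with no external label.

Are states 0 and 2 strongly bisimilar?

Answer: NOT BISIMILAR

Trace:
Compute ~ classes (split until stable):
  π0 = {{0,1,2,3,4}}
  π1 = {{0},{1},{2},{3},{4}}
Fixed point at round 2; 5 class(es).
[0]={0}  [2]={2}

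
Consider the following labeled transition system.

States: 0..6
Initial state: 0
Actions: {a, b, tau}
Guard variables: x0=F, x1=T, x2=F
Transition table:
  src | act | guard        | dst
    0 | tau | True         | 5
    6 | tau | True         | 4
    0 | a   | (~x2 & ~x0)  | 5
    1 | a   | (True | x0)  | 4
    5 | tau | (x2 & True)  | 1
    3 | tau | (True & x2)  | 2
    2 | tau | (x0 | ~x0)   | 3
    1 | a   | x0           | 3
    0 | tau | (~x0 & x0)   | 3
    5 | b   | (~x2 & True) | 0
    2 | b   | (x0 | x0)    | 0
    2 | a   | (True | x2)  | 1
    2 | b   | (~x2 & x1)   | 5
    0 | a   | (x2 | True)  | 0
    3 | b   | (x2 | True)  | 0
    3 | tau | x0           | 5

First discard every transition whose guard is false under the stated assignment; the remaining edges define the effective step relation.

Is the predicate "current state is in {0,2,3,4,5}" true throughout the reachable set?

Allowed set {0,2,3,4,5}
R = {0,5}
  0: ok
  5: ok

Answer: INVARIANT HOLDS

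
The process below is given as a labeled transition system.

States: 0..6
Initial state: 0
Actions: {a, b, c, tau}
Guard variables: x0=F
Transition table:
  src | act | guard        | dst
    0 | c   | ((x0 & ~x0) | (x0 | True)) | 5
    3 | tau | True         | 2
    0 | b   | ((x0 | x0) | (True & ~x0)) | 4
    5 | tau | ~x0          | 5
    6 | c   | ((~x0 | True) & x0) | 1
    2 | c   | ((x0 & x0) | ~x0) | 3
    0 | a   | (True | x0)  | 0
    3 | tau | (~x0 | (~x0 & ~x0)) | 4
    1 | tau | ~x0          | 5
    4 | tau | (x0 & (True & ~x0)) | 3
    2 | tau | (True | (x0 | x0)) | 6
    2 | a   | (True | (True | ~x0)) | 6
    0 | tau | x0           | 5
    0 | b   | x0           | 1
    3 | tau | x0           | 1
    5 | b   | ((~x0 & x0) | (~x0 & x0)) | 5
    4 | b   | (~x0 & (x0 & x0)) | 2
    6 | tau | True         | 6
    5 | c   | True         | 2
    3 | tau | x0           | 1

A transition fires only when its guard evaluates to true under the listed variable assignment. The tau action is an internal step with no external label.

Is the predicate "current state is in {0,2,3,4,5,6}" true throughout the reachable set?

Answer: INVARIANT HOLDS

Trace:
Allowed set {0,2,3,4,5,6}
R = {0,2,3,4,5,6}
  0: ok
  2: ok
  3: ok
  4: ok
  5: ok
  6: ok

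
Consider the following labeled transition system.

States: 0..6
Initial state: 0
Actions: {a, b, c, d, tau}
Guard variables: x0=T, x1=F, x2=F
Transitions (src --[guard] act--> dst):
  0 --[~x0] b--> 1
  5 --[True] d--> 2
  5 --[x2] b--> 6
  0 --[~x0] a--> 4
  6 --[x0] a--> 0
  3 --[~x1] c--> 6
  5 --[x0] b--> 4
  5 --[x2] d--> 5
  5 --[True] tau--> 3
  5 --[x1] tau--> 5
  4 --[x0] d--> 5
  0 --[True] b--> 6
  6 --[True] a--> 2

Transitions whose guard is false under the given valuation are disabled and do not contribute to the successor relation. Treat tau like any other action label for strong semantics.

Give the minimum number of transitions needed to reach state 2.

Answer: 2

Analysis:
Layered search for 2:
  depth 0: {0}
  depth 1: {6}
  depth 2: {2}
2 enters at depth 2; path b·a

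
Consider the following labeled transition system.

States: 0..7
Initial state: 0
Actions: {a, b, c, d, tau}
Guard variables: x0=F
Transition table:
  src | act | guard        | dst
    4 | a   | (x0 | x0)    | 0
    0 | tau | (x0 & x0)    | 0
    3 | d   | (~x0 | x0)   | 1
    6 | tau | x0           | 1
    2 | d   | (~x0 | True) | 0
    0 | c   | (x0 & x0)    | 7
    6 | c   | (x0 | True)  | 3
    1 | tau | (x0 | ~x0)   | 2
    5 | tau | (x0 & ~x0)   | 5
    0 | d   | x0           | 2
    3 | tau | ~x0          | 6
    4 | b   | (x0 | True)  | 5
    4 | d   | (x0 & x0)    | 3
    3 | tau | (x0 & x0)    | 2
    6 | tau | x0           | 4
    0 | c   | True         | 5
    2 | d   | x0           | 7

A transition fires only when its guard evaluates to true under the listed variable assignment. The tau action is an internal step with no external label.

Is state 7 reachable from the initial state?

Answer: UNREACHABLE

Working:
Guard filter leaves 7 enabled edge(s).
depth 0: {0}
depth 1: {5}  cumulative {0,5}
Reachable = {0,5}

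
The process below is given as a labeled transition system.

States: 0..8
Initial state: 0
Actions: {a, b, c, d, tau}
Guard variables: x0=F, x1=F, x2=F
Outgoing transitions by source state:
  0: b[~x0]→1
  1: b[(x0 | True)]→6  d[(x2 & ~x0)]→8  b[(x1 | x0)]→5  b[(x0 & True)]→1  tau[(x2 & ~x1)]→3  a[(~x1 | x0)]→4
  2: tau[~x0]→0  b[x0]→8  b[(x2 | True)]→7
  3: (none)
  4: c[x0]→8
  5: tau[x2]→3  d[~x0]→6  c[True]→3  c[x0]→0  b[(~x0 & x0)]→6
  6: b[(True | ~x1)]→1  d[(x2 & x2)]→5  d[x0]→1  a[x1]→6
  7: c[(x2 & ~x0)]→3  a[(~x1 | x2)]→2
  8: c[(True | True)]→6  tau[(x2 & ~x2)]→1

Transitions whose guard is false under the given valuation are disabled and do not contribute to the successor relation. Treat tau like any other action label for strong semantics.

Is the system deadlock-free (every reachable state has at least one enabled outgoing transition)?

Answer: DEADLOCK at state 4

Analysis:
R = {0,1,4,6}
  0: b→1  [deg 1]
  1: a→4  b→6  [deg 2]
  4: ∅  [STUCK]
  6: b→1  [deg 1]
witness 4: b·a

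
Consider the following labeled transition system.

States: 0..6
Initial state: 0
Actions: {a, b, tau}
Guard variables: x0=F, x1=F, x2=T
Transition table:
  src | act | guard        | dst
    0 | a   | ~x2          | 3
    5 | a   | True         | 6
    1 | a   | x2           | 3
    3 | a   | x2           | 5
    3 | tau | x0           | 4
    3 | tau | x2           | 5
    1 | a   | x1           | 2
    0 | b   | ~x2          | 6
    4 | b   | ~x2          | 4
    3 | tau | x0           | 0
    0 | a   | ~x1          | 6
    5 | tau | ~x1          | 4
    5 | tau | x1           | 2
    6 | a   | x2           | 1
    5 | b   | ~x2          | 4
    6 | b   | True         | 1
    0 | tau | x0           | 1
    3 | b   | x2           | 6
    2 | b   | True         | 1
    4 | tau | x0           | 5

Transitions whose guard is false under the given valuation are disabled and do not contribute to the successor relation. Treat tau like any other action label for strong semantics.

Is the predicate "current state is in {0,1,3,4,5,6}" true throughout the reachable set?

Allowed set {0,1,3,4,5,6}
R = {0,1,3,4,5,6}
  0: ok
  1: ok
  3: ok
  4: ok
  5: ok
  6: ok

Answer: INVARIANT HOLDS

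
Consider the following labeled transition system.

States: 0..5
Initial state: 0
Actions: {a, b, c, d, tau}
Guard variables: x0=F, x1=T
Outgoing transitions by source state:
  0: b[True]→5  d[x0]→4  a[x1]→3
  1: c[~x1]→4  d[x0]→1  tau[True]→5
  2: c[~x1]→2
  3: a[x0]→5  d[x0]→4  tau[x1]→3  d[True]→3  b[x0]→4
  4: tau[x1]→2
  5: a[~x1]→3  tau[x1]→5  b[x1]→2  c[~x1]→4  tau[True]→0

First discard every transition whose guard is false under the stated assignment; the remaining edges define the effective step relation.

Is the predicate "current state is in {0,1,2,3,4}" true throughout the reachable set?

Safe = {0,1,2,3,4}
Reachable = {0,2,3,5}
  0: ok
  2: ok
  3: ok
  5: ✗ unsafe
witness against invariant: b → 5

Answer: INVARIANT VIOLATED at state 5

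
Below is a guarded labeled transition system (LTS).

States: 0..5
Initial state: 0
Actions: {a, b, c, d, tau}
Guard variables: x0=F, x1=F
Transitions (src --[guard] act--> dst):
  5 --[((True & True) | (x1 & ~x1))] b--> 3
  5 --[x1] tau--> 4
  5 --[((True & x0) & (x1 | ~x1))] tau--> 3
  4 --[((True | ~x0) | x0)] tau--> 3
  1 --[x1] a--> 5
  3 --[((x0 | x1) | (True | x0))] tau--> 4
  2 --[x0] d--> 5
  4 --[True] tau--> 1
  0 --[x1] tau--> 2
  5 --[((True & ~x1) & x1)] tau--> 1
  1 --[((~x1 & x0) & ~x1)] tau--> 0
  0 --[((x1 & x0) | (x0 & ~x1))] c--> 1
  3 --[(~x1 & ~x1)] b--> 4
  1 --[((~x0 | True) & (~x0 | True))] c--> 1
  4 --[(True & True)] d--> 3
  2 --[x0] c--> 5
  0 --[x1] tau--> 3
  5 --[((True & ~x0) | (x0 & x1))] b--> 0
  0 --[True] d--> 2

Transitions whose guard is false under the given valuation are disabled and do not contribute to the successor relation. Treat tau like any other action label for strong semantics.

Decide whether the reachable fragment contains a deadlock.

Answer: DEADLOCK at state 2

Working:
Reach set: {0,2}
  0: d→2  [1 exit(s)]
  2: ∅  [STUCK]
witness 2: d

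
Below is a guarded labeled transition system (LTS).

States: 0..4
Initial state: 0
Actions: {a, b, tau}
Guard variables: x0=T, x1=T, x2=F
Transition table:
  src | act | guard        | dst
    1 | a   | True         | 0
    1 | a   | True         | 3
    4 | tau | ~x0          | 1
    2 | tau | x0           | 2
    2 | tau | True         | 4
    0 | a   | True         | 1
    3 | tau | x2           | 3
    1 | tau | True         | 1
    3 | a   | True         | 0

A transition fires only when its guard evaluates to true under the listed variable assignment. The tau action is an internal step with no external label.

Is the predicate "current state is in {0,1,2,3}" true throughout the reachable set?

Inv-set: {0,1,2,3}
Reach set: {0,1,3}
  0: safe
  1: safe
  3: safe

Answer: INVARIANT HOLDS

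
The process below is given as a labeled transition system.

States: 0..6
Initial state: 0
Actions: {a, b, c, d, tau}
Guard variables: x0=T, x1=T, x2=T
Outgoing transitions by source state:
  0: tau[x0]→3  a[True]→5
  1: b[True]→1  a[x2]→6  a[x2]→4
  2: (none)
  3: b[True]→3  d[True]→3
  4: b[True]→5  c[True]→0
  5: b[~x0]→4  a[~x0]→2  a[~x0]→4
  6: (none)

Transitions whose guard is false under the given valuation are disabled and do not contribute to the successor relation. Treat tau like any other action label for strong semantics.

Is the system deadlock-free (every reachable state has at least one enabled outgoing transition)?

Answer: DEADLOCK at state 5

Trace:
R = {0,3,5}
  0: a→5  tau→3  [2 out]
  3: b→3  d→3  [2 out]
  5: ∅  [deadlock]
witness 5: a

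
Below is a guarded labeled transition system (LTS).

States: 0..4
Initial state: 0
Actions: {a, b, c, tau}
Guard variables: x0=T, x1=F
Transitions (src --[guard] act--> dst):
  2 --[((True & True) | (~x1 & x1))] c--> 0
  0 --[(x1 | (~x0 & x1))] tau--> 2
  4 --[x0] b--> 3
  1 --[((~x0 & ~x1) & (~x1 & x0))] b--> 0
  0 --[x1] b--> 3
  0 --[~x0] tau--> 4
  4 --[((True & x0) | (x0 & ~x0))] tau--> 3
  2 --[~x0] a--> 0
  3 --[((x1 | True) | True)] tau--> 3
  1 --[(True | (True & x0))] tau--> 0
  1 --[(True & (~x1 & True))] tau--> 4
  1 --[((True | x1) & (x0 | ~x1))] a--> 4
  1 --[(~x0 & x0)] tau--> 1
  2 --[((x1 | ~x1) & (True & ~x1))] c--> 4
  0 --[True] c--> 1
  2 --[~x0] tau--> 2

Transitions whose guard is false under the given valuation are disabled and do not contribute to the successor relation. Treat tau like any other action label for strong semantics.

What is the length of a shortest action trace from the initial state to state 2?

Layered search for 2:
  depth 0: {0}
  depth 1: {1}
  depth 2: {4}
  depth 3: {3}
2 never appears.

Answer: UNREACHABLE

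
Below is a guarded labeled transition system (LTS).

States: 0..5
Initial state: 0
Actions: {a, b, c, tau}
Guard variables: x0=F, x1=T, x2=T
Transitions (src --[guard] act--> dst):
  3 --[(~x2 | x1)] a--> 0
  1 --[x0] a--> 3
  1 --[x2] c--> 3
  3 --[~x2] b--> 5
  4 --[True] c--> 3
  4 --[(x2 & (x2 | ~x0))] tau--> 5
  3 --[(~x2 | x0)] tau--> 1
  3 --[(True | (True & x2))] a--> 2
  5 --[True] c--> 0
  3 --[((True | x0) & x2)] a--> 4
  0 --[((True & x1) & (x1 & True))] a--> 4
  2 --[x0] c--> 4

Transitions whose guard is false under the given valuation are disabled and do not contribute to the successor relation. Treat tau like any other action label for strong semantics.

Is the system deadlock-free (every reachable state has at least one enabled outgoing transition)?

Answer: DEADLOCK at state 2

Working:
Reach set: {0,2,3,4,5}
  0: a→4  [1 out]
  2: ∅  [STUCK]
  3: a→0  a→2  a→4  [3 out]
  4: c→3  tau→5  [2 out]
  5: c→0  [1 out]
trace reaching 2: a·c·a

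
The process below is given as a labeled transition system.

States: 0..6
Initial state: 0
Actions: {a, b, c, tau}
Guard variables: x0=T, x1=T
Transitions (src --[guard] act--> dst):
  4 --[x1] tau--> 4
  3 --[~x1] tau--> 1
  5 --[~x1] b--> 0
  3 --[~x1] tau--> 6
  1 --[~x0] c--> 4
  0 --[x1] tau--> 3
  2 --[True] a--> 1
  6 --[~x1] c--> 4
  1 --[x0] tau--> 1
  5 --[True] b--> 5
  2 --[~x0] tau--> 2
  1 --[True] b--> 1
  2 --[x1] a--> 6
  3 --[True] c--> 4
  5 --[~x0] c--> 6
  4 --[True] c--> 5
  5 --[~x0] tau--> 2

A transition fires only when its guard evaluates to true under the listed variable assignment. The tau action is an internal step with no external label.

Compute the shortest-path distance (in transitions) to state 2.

BFS to 2:
  depth 0: {0}
  depth 1: {3}
  depth 2: {4}
  depth 3: {5}
2 never appears.

Answer: UNREACHABLE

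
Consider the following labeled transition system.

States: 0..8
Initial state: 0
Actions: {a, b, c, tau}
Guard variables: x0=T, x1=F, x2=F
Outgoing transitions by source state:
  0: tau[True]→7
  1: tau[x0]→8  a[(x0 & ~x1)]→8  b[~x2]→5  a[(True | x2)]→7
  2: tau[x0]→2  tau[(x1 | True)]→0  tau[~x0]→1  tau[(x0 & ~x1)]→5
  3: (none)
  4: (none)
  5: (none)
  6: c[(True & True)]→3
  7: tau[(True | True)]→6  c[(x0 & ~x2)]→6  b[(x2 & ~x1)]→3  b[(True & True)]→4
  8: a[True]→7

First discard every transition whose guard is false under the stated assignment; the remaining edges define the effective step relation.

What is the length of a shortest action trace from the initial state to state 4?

Breadth-first toward 4:
  L0 = {0}
  L1 = {7}
  L2 = {4,6}
first hit 4 at d=2 via tau·b

Answer: 2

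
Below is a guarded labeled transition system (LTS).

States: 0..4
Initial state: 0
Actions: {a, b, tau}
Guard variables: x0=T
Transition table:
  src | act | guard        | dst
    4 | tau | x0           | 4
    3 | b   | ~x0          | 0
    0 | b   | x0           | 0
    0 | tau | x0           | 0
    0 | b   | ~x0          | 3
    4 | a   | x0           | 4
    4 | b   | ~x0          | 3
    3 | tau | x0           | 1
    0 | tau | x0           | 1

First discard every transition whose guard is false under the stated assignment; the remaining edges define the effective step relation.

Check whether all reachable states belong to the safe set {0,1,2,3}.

Answer: INVARIANT HOLDS

Trace:
Allowed set {0,1,2,3}
R = {0,1}
  0: ok
  1: ok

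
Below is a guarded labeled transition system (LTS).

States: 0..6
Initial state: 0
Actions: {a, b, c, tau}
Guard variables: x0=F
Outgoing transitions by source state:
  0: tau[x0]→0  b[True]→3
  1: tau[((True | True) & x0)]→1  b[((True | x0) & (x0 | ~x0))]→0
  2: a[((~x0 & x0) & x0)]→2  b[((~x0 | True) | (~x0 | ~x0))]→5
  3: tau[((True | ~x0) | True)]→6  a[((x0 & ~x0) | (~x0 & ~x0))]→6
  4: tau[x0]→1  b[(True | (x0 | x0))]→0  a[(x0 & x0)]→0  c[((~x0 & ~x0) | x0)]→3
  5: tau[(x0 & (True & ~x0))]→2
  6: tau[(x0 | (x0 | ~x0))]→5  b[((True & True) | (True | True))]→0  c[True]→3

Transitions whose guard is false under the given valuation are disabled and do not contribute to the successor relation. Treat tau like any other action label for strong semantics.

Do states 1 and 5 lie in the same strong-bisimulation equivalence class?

Answer: NOT BISIMILAR

Analysis:
Compute ~ classes (split until stable):
  π0 = {{0,1,2,3,4,5,6}}
  π1 = {{0,1,2},{3},{4},{5},{6}}
  π2 = {{0},{1},{2},{3},{4},{5},{6}}
Fixed point at round 3; 7 class(es).
[1]={1}  [5]={5}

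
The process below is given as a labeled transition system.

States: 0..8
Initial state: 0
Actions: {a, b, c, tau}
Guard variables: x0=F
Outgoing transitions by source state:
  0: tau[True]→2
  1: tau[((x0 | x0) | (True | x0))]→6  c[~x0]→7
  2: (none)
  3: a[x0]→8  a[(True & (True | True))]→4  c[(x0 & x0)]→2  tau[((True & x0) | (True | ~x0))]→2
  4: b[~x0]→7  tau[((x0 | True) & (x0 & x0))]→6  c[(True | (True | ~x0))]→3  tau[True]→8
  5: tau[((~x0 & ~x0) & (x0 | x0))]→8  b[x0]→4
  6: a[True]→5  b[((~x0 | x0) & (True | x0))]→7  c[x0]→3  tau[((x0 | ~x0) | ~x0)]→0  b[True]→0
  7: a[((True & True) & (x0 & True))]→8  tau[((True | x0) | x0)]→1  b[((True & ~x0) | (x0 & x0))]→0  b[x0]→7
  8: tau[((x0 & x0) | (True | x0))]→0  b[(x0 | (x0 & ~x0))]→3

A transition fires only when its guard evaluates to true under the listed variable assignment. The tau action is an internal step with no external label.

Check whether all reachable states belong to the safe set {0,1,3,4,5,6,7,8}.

Inv-set: {0,1,3,4,5,6,7,8}
R = {0,2}
  0: safe
  2: ✗ unsafe
witness against invariant: tau → 2

Answer: INVARIANT VIOLATED at state 2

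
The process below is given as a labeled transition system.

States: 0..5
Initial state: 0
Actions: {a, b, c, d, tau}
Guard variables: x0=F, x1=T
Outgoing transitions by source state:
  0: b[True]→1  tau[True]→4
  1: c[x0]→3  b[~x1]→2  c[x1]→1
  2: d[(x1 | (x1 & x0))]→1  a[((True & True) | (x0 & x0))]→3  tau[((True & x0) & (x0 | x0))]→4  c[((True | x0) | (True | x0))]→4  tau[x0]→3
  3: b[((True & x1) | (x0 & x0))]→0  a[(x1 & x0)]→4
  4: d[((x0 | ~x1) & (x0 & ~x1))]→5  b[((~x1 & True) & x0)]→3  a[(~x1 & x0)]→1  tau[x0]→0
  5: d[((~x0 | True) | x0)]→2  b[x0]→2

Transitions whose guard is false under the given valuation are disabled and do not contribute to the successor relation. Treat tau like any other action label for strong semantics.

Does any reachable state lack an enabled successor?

Reachable = {0,1,4}
  0: b→1  tau→4  [2 exit(s)]
  1: c→1  [1 exit(s)]
  4: ∅  [no exit]
Path to 4: tau

Answer: DEADLOCK at state 4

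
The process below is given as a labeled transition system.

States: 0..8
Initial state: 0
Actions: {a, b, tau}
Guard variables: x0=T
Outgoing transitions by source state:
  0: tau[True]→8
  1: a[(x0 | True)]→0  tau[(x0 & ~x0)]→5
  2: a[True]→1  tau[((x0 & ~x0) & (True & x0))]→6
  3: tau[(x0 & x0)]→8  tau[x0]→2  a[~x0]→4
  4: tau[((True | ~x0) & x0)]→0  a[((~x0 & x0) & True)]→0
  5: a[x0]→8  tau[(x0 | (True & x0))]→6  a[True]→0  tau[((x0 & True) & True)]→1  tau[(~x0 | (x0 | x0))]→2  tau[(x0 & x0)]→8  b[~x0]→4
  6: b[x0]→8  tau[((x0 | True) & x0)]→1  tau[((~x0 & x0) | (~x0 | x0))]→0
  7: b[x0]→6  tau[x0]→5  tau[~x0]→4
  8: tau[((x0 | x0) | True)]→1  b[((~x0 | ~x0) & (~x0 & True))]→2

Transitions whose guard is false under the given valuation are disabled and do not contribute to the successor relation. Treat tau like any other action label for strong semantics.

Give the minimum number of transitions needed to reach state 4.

Layered search for 4:
  depth 0: {0}
  depth 1: {8}
  depth 2: {1}
4 never appears.

Answer: UNREACHABLE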